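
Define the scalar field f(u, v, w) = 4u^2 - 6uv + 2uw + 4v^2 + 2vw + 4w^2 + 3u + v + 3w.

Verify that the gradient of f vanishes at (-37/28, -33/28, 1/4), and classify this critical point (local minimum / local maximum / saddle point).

local minimum

∇f = (8u - 6v + 2w + 3, -6u + 8v + 2w + 1, 2u + 2v + 8w + 3); substituting (-37/28, -33/28, 1/4) gives ∇f = (0, 0, 0), so (-37/28, -33/28, 1/4) is indeed a critical point.
The Hessian is constant: H = [[8, -6, 2], [-6, 8, 2], [2, 2, 8]].
Leading principal minors: Δ₁ = 8, Δ₂ = 28, Δ₃ = 112.
All leading minors are positive, so H is positive definite: a local minimum.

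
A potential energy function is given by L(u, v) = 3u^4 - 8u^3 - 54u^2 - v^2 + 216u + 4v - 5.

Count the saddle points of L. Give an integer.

L separates as a function of u plus a function of v, so ∇L=0 decouples.
∂L/∂u = 12(u - 3)(u - 2)(u + 3) = 0 at u ∈ {-3, 2, 3}; ∂L/∂v = -2(v - 2) = 0 at v ∈ {2}.
The Hessian is diagonal: diag(L_uu, L_vv). Second derivatives: L_uu(-3)=360, L_uu(2)=-60, L_uu(3)=72; L_vv(2)=-2.
Saddle points occur where the two diagonal entries have opposite signs: (-3, 2), (3, 2). Count: 2.

2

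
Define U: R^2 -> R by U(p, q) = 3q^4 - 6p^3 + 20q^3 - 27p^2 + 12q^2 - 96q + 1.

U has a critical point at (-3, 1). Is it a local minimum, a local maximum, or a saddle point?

The mixed partial ∂²U/∂p∂q is 0, so the Hessian at any point is diag(U_pp, U_qq) = diag(-18(2p + 3), 12(3q^2 + 10q + 2)).
At (-3, 1): H = diag(54, 180).
Both eigenvalues are positive, so H is positive definite: a local minimum.

local minimum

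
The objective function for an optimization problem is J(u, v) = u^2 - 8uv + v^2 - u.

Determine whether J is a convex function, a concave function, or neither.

J is quadratic, so its Hessian is the constant matrix H = [[2, -8], [-8, 2]].
det(H) = -60, tr(H) = 4.
det(H) < 0, so H is indefinite: neither convex nor concave.

neither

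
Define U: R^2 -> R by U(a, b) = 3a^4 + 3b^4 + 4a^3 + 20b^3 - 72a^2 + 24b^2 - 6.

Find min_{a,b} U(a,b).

-774

U(a,b) separates as P(a) + Q(b) − 6, so its minimum is min P + min Q − 6.
P'(a) = 12a(a - 3)(a + 4) vanishes at a ∈ {-4, 0, 3}; Q'(b) = 12b(b + 1)(b + 4) vanishes at b ∈ {-4, -1, 0}.
Local minima of P (where P''>0): P(-4)=-640, P(3)=-297. Local minima of Q: Q(-4)=-128, Q(0)=0.
So the global minimum of U is P(-4) + Q(-4) − 6 = -640 − 128 − 6 = -774, attained at (-4, -4).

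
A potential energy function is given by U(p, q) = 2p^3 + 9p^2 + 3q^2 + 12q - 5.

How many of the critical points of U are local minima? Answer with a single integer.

1

U separates as a function of p plus a function of q, so ∇U=0 decouples.
∂U/∂p = 6p(p + 3) = 0 at p ∈ {-3, 0}; ∂U/∂q = 6(q + 2) = 0 at q ∈ {-2}.
The Hessian is diagonal: diag(U_pp, U_qq). Second derivatives: U_pp(-3)=-18, U_pp(0)=18; U_qq(-2)=6.
Local minima occur where both diagonal entries positive: (0, -2). Count: 1.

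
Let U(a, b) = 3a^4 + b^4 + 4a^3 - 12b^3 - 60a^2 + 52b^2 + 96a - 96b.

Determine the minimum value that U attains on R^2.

U(a,b) separates as P(a) + Q(b), so its minimum is min P + min Q.
P'(a) = 12(a - 2)(a - 1)(a + 4) vanishes at a ∈ {-4, 1, 2}; Q'(b) = 4(b - 4)(b - 3)(b - 2) vanishes at b ∈ {2, 3, 4}.
Local minima of P (where P''>0): P(-4)=-832, P(2)=32. Local minima of Q: Q(2)=-64, Q(4)=-64.
So the global minimum of U is P(-4) + Q(2) = -832 − 64 = -896, attained at (-4, 2).

-896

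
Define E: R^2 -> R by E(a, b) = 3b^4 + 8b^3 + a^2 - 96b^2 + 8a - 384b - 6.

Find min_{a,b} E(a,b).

E(a,b) separates as P(a) + Q(b) − 6, so its minimum is min P + min Q − 6.
P'(a) = 2a + 8 vanishes at a ∈ {-4}; Q'(b) = 12(b - 4)(b + 2)(b + 4) vanishes at b ∈ {-4, -2, 4}.
Local minima of P (where P''>0): P(-4)=-16. Local minima of Q: Q(-4)=256, Q(4)=-1792.
So the global minimum of E is P(-4) + Q(4) − 6 = -16 − 1792 − 6 = -1814, attained at (-4, 4).

-1814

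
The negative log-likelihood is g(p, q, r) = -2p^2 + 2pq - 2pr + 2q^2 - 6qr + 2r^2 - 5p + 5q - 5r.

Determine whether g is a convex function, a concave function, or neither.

neither

g is quadratic, so its Hessian is the constant matrix H = [[-4, 2, -2], [2, 4, -6], [-2, -6, 4]].
Leading principal minors: -4, -20, 96.
Neither pattern holds ⇒ H is indefinite ⇒ neither convex nor concave.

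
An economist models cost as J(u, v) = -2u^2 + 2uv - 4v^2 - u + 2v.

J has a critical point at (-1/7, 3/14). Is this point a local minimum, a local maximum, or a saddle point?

The Hessian of J is constant: H = [[-4, 2], [2, -8]].
det(H) = (-4)·(-8) − 2² = 28.
det(H) > 0 and tr(H) = -12 < 0, so H is negative definite and the point is a local maximum.

local maximum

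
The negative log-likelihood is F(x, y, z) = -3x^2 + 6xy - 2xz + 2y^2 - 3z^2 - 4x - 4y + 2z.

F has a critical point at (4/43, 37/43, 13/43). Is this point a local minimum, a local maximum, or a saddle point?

saddle point

The Hessian is constant: H = [[-6, 6, -2], [6, 4, 0], [-2, 0, -6]].
Leading principal minors: Δ₁ = -6, Δ₂ = -60, Δ₃ = 344.
The minors fit neither the all-positive nor the alternating-sign pattern, so H is indefinite: a saddle point.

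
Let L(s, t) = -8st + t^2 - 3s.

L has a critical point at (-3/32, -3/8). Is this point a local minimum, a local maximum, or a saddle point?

saddle point

The Hessian of L is constant: H = [[0, -8], [-8, 2]].
det(H) = 0·2 − (-8)² = -64.
Since det(H) < 0, H is indefinite and the critical point is a saddle point.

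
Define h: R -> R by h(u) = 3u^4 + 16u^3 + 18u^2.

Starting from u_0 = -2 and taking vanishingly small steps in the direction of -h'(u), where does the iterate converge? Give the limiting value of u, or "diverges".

h'(u) = 12u(u + 1)(u + 3), so h'(-2) = 24.
Gradient descent moves in the -h' direction, i.e. u is decreasing.
The nearest critical point in that direction is u = -3, where h'' = 72 > 0 (a local minimum). The iterate converges there.

-3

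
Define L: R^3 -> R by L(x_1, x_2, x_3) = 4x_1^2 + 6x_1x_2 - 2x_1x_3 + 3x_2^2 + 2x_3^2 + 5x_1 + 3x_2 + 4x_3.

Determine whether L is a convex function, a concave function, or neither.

L is quadratic, so its Hessian is the constant matrix H = [[8, 6, -2], [6, 6, 0], [-2, 0, 4]].
Leading principal minors: 8, 12, 24.
All positive ⇒ H ≻ 0 ⇒ convex.

convex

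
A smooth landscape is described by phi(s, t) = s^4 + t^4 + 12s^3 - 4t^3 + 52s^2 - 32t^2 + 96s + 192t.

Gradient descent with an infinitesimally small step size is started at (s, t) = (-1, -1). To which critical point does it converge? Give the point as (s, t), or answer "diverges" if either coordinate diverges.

(-2, -4)

phi is separable, so gradient descent decouples: s follows -∂phi/∂s, t follows -∂phi/∂t.
∂phi/∂s = 4(s + 2)(s + 3)(s + 4); at s=-1 this is 24, so s decreases.
∂phi/∂t = 4(t - 4)(t - 3)(t + 4); at t=-1 this is 240, so t decreases.
s converges to its nearest critical value -2 (a local min of the s-part); t converges to -4. The iterate converges to (-2, -4).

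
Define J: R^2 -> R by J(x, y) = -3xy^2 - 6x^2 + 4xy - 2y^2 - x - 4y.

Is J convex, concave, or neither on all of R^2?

The term -3xy^2 is cubic, so the Hessian is not constant.
∂²J/∂y² = -6x - 4, which takes both signs as x varies (negative for sufficiently large x). A diagonal entry of the Hessian changing sign means the Hessian is neither positive- nor negative-semidefinite on all of R^2.

neither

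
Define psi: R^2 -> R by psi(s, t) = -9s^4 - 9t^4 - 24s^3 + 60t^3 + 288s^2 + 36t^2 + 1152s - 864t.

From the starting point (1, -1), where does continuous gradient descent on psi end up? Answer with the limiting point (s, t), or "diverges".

(-2, 3)

psi is separable, so gradient descent decouples: s follows -∂psi/∂s, t follows -∂psi/∂t.
∂psi/∂s = -36(s - 4)(s + 2)(s + 4); at s=1 this is 1620, so s decreases.
∂psi/∂t = -36(t - 4)(t - 3)(t + 2); at t=-1 this is -720, so t increases.
s converges to its nearest critical value -2 (a local min of the s-part); t converges to 3. The iterate converges to (-2, 3).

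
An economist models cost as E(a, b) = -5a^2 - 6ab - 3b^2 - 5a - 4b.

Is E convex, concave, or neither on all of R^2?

E is quadratic, so its Hessian is the constant matrix H = [[-10, -6], [-6, -6]].
det(H) = 24, tr(H) = -16.
det(H) > 0 and tr(H) < 0, so H is negative definite everywhere: concave.

concave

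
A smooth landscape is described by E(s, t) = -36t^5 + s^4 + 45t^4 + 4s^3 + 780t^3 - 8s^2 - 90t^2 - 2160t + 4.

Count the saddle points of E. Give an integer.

6

E separates as a function of s plus a function of t, so ∇E=0 decouples.
∂E/∂s = 4s(s - 1)(s + 4) = 0 at s ∈ {-4, 0, 1}; ∂E/∂t = -180(t - 4)(t - 1)(t + 1)(t + 3) = 0 at t ∈ {-3, -1, 1, 4}.
The Hessian is diagonal: diag(E_ss, E_tt). Second derivatives: E_ss(-4)=80, E_ss(0)=-16, E_ss(1)=20; E_tt(-3)=10080, E_tt(-1)=-3600, E_tt(1)=4320, E_tt(4)=-18900.
Saddle points occur where the two diagonal entries have opposite signs: (-4, -1), (-4, 4), (0, -3), (0, 1), (1, -1), (1, 4). Count: 6.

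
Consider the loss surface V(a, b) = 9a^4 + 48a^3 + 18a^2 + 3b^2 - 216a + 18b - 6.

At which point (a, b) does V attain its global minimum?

V(a,b) separates as P(a) + Q(b) − 6, so its minimum is min P + min Q − 6.
P'(a) = 36(a - 1)(a + 2)(a + 3) vanishes at a ∈ {-3, -2, 1}; Q'(b) = 6b + 18 vanishes at b ∈ {-3}.
Local minima of P (where P''>0): P(-3)=243, P(1)=-141. Local minima of Q: Q(-3)=-27.
So the global minimum of V is P(1) + Q(-3) − 6 = -141 − 27 − 6 = -174, attained at (1, -3).

(1, -3)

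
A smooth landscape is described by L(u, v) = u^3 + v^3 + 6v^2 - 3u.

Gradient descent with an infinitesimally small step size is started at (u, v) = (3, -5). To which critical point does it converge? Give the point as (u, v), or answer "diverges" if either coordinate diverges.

L is separable, so gradient descent decouples: u follows -∂L/∂u, v follows -∂L/∂v.
∂L/∂u = 3(u - 1)(u + 1); at u=3 this is 24, so u decreases.
∂L/∂v = 3v(v + 4); at v=-5 this is 15, so v decreases.
The v-coordinate has no critical point in that direction and runs off to infinity.

diverges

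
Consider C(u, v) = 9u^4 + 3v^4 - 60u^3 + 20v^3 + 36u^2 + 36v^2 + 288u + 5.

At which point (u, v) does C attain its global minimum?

(-1, 0)

C(u,v) separates as P(u) + Q(v) + 5, so its minimum is min P + min Q + 5.
P'(u) = 36(u - 4)(u - 2)(u + 1) vanishes at u ∈ {-1, 2, 4}; Q'(v) = 12v(v + 2)(v + 3) vanishes at v ∈ {-3, -2, 0}.
Local minima of P (where P''>0): P(-1)=-183, P(4)=192. Local minima of Q: Q(-3)=27, Q(0)=0.
So the global minimum of C is P(-1) + Q(0) + 5 = -183 + 0 + 5 = -178, attained at (-1, 0).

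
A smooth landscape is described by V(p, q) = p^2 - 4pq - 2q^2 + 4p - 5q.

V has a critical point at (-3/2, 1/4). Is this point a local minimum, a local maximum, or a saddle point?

The Hessian of V is constant: H = [[2, -4], [-4, -4]].
det(H) = 2·(-4) − (-4)² = -24.
Since det(H) < 0, H is indefinite and the critical point is a saddle point.

saddle point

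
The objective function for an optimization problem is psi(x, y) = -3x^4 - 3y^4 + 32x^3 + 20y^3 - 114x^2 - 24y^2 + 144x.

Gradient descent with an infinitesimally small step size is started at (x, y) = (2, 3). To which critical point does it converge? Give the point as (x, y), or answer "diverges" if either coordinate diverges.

psi is separable, so gradient descent decouples: x follows -∂psi/∂x, y follows -∂psi/∂y.
∂psi/∂x = -12(x - 4)(x - 3)(x - 1); at x=2 this is -24, so x increases.
∂psi/∂y = -12y(y - 4)(y - 1); at y=3 this is 72, so y decreases.
x converges to its nearest critical value 3 (a local min of the x-part); y converges to 1. The iterate converges to (3, 1).

(3, 1)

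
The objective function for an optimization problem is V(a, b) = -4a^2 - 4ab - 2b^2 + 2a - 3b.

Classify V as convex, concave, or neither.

concave

V is quadratic, so its Hessian is the constant matrix H = [[-8, -4], [-4, -4]].
det(H) = 16, tr(H) = -12.
det(H) > 0 and tr(H) < 0, so H is negative definite everywhere: concave.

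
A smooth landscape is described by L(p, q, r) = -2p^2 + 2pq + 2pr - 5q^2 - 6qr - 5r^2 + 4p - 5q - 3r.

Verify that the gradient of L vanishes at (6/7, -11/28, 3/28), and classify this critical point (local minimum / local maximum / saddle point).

∇L = (-4p + 2q + 2r + 4, 2p - 10q - 6r - 5, 2p - 6q - 10r - 3); substituting (6/7, -11/28, 3/28) gives ∇L = (0, 0, 0), so (6/7, -11/28, 3/28) is indeed a critical point.
The Hessian is constant: H = [[-4, 2, 2], [2, -10, -6], [2, -6, -10]].
Leading principal minors: Δ₁ = -4, Δ₂ = 36, Δ₃ = -224.
The minors alternate sign starting negative (−, +, −), so H is negative definite: a local maximum.

local maximum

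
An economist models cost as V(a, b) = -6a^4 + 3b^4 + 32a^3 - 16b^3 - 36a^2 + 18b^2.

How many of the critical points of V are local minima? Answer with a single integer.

2

V separates as a function of a plus a function of b, so ∇V=0 decouples.
∂V/∂a = -24a(a - 3)(a - 1) = 0 at a ∈ {0, 1, 3}; ∂V/∂b = 12b(b - 3)(b - 1) = 0 at b ∈ {0, 1, 3}.
The Hessian is diagonal: diag(V_aa, V_bb). Second derivatives: V_aa(0)=-72, V_aa(1)=48, V_aa(3)=-144; V_bb(0)=36, V_bb(1)=-24, V_bb(3)=72.
Local minima occur where both diagonal entries positive: (1, 0), (1, 3). Count: 2.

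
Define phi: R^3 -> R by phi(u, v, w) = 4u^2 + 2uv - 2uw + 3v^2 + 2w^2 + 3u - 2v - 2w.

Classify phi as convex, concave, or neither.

convex

phi is quadratic, so its Hessian is the constant matrix H = [[8, 2, -2], [2, 6, 0], [-2, 0, 4]].
Leading principal minors: 8, 44, 152.
All positive ⇒ H ≻ 0 ⇒ convex.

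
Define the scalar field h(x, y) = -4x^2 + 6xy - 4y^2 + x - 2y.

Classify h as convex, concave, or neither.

h is quadratic, so its Hessian is the constant matrix H = [[-8, 6], [6, -8]].
det(H) = 28, tr(H) = -16.
det(H) > 0 and tr(H) < 0, so H is negative definite everywhere: concave.

concave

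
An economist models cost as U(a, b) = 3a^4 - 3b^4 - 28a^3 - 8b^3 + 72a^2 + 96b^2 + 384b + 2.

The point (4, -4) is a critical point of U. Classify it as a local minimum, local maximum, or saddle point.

saddle point

The mixed partial ∂²U/∂a∂b is 0, so the Hessian at any point is diag(U_aa, U_bb) = diag(12(3a^2 - 14a + 12), 12(-3b^2 - 4b + 16)).
At (4, -4): H = diag(48, -192).
The eigenvalues have opposite signs, so H is indefinite: a saddle point.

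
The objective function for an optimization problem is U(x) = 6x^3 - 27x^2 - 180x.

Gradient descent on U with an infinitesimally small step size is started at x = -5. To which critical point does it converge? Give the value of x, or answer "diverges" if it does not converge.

diverges

U'(x) = 18(x - 5)(x + 2), so U'(-5) = 540.
Gradient descent moves in the -U' direction, i.e. x is decreasing.
There is no critical point below x=-5, and U' keeps the same sign, so the iterate runs off to −∞.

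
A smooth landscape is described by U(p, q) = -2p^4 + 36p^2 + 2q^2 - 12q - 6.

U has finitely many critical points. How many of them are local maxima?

0

U separates as a function of p plus a function of q, so ∇U=0 decouples.
∂U/∂p = -8p(p - 3)(p + 3) = 0 at p ∈ {-3, 0, 3}; ∂U/∂q = 4(q - 3) = 0 at q ∈ {3}.
The Hessian is diagonal: diag(U_pp, U_qq). Second derivatives: U_pp(-3)=-144, U_pp(0)=72, U_pp(3)=-144; U_qq(3)=4.
Local maxima occur where both diagonal entries negative: none. Count: 0.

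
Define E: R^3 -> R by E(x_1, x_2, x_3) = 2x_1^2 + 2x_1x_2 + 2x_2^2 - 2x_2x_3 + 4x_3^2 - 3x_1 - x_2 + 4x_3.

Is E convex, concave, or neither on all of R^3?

E is quadratic, so its Hessian is the constant matrix H = [[4, 2, 0], [2, 4, -2], [0, -2, 8]].
Leading principal minors: 4, 12, 80.
All positive ⇒ H ≻ 0 ⇒ convex.

convex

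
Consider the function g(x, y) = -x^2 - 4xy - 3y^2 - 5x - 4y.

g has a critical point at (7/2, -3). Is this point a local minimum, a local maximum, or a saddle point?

saddle point

The Hessian of g is constant: H = [[-2, -4], [-4, -6]].
det(H) = (-2)·(-6) − (-4)² = -4.
Since det(H) < 0, H is indefinite and the critical point is a saddle point.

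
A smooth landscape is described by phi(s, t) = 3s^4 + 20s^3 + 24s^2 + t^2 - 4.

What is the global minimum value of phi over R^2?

phi(s,t) separates as P(s) + Q(t) − 4, so its minimum is min P + min Q − 4.
P'(s) = 12s(s + 1)(s + 4) vanishes at s ∈ {-4, -1, 0}; Q'(t) = 2t vanishes at t ∈ {0}.
Local minima of P (where P''>0): P(-4)=-128, P(0)=0. Local minima of Q: Q(0)=0.
So the global minimum of phi is P(-4) + Q(0) − 4 = -128 + 0 − 4 = -132, attained at (-4, 0).

-132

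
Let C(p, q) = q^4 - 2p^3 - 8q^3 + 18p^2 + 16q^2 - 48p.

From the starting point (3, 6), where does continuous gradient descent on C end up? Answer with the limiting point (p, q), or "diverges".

(2, 4)

C is separable, so gradient descent decouples: p follows -∂C/∂p, q follows -∂C/∂q.
∂C/∂p = -6(p - 4)(p - 2); at p=3 this is 6, so p decreases.
∂C/∂q = 4q(q - 4)(q - 2); at q=6 this is 192, so q decreases.
p converges to its nearest critical value 2 (a local min of the p-part); q converges to 4. The iterate converges to (2, 4).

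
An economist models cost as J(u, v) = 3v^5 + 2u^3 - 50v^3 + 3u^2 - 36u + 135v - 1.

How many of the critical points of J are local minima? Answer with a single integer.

2

J separates as a function of u plus a function of v, so ∇J=0 decouples.
∂J/∂u = 6(u - 2)(u + 3) = 0 at u ∈ {-3, 2}; ∂J/∂v = 15(v - 3)(v - 1)(v + 1)(v + 3) = 0 at v ∈ {-3, -1, 1, 3}.
The Hessian is diagonal: diag(J_uu, J_vv). Second derivatives: J_uu(-3)=-30, J_uu(2)=30; J_vv(-3)=-720, J_vv(-1)=240, J_vv(1)=-240, J_vv(3)=720.
Local minima occur where both diagonal entries positive: (2, -1), (2, 3). Count: 2.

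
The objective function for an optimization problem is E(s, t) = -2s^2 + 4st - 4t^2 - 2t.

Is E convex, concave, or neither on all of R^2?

concave

E is quadratic, so its Hessian is the constant matrix H = [[-4, 4], [4, -8]].
det(H) = 16, tr(H) = -12.
det(H) > 0 and tr(H) < 0, so H is negative definite everywhere: concave.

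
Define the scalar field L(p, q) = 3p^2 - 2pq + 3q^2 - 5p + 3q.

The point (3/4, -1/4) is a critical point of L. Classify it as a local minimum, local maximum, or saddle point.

local minimum

The Hessian of L is constant: H = [[6, -2], [-2, 6]].
det(H) = 6·6 − (-2)² = 32.
det(H) > 0 and tr(H) = 12 > 0, so H is positive definite and the point is a local minimum.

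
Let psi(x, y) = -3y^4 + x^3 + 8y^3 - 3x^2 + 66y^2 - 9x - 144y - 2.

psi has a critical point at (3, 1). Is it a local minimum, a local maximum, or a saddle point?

local minimum

The mixed partial ∂²psi/∂x∂y is 0, so the Hessian at any point is diag(psi_xx, psi_yy) = diag(6(x - 1), 12(-3y^2 + 4y + 11)).
At (3, 1): H = diag(12, 144).
Both eigenvalues are positive, so H is positive definite: a local minimum.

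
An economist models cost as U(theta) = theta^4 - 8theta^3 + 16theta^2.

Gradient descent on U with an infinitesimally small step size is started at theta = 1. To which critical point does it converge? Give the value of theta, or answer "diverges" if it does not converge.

0

U'(theta) = 4theta(theta - 4)(theta - 2), so U'(1) = 12.
Gradient descent moves in the -U' direction, i.e. theta is decreasing.
The nearest critical point in that direction is theta = 0, where U'' = 32 > 0 (a local minimum). The iterate converges there.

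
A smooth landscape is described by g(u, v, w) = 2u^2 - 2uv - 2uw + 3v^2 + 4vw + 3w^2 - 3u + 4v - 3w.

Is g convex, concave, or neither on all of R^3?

g is quadratic, so its Hessian is the constant matrix H = [[4, -2, -2], [-2, 6, 4], [-2, 4, 6]].
Leading principal minors: 4, 20, 64.
All positive ⇒ H ≻ 0 ⇒ convex.

convex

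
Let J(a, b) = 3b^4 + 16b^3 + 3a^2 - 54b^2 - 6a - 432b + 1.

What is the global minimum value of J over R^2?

-1109

J(a,b) separates as P(a) + Q(b) + 1, so its minimum is min P + min Q + 1.
P'(a) = 6a - 6 vanishes at a ∈ {1}; Q'(b) = 12(b - 3)(b + 3)(b + 4) vanishes at b ∈ {-4, -3, 3}.
Local minima of P (where P''>0): P(1)=-3. Local minima of Q: Q(-4)=608, Q(3)=-1107.
So the global minimum of J is P(1) + Q(3) + 1 = -3 − 1107 + 1 = -1109, attained at (1, 3).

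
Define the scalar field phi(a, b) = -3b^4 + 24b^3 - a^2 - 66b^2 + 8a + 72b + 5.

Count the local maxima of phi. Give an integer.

2

phi separates as a function of a plus a function of b, so ∇phi=0 decouples.
∂phi/∂a = -2(a - 4) = 0 at a ∈ {4}; ∂phi/∂b = -12(b - 3)(b - 2)(b - 1) = 0 at b ∈ {1, 2, 3}.
The Hessian is diagonal: diag(phi_aa, phi_bb). Second derivatives: phi_aa(4)=-2; phi_bb(1)=-24, phi_bb(2)=12, phi_bb(3)=-24.
Local maxima occur where both diagonal entries negative: (4, 1), (4, 3). Count: 2.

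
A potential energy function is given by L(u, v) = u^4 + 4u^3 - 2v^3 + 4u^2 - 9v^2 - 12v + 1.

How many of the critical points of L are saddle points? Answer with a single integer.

3

L separates as a function of u plus a function of v, so ∇L=0 decouples.
∂L/∂u = 4u(u + 1)(u + 2) = 0 at u ∈ {-2, -1, 0}; ∂L/∂v = -6(v + 1)(v + 2) = 0 at v ∈ {-2, -1}.
The Hessian is diagonal: diag(L_uu, L_vv). Second derivatives: L_uu(-2)=8, L_uu(-1)=-4, L_uu(0)=8; L_vv(-2)=6, L_vv(-1)=-6.
Saddle points occur where the two diagonal entries have opposite signs: (-2, -1), (-1, -2), (0, -1). Count: 3.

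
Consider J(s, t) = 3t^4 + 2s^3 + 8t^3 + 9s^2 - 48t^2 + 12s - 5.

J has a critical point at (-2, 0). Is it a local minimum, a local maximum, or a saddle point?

The mixed partial ∂²J/∂s∂t is 0, so the Hessian at any point is diag(J_ss, J_tt) = diag(6(2s + 3), 12(3t^2 + 4t - 8)).
At (-2, 0): H = diag(-6, -96).
Both eigenvalues are negative, so H is negative definite: a local maximum.

local maximum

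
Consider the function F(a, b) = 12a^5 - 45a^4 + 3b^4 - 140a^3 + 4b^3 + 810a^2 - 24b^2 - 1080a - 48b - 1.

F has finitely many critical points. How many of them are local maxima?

2

F separates as a function of a plus a function of b, so ∇F=0 decouples.
∂F/∂a = 60(a - 3)(a - 2)(a - 1)(a + 3) = 0 at a ∈ {-3, 1, 2, 3}; ∂F/∂b = 12(b - 2)(b + 1)(b + 2) = 0 at b ∈ {-2, -1, 2}.
The Hessian is diagonal: diag(F_aa, F_bb). Second derivatives: F_aa(-3)=-7200, F_aa(1)=480, F_aa(2)=-300, F_aa(3)=720; F_bb(-2)=48, F_bb(-1)=-36, F_bb(2)=144.
Local maxima occur where both diagonal entries negative: (-3, -1), (2, -1). Count: 2.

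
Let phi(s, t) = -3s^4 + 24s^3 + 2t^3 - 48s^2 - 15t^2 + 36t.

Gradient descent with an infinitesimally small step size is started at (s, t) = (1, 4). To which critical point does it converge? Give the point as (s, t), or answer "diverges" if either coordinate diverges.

(2, 3)

phi is separable, so gradient descent decouples: s follows -∂phi/∂s, t follows -∂phi/∂t.
∂phi/∂s = -12s(s - 4)(s - 2); at s=1 this is -36, so s increases.
∂phi/∂t = 6(t - 3)(t - 2); at t=4 this is 12, so t decreases.
s converges to its nearest critical value 2 (a local min of the s-part); t converges to 3. The iterate converges to (2, 3).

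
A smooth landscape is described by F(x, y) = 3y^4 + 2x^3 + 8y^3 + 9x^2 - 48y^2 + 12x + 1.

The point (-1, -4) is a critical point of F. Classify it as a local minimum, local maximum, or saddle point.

The mixed partial ∂²F/∂x∂y is 0, so the Hessian at any point is diag(F_xx, F_yy) = diag(6(2x + 3), 12(3y^2 + 4y - 8)).
At (-1, -4): H = diag(6, 288).
Both eigenvalues are positive, so H is positive definite: a local minimum.

local minimum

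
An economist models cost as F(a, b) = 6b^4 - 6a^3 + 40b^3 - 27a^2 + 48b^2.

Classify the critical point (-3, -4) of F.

The mixed partial ∂²F/∂a∂b is 0, so the Hessian at any point is diag(F_aa, F_bb) = diag(-18(2a + 3), 24(3b^2 + 10b + 4)).
At (-3, -4): H = diag(54, 288).
Both eigenvalues are positive, so H is positive definite: a local minimum.

local minimum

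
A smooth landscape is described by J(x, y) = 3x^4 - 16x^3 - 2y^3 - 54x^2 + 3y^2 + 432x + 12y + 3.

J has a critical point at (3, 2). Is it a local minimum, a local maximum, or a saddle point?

The mixed partial ∂²J/∂x∂y is 0, so the Hessian at any point is diag(J_xx, J_yy) = diag(12(3x^2 - 8x - 9), 6(-2y + 1)).
At (3, 2): H = diag(-72, -18).
Both eigenvalues are negative, so H is negative definite: a local maximum.

local maximum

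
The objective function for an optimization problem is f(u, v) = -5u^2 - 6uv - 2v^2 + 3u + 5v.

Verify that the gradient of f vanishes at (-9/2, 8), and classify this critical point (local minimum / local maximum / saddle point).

∇f = (-10u - 6v + 3, -6u - 4v + 5); substituting (-9/2, 8) gives ∇f = (0, 0), so (-9/2, 8) is indeed a critical point.
The Hessian of f is constant: H = [[-10, -6], [-6, -4]].
det(H) = (-10)·(-4) − (-6)² = 4.
det(H) > 0 and tr(H) = -14 < 0, so H is negative definite and the point is a local maximum.

local maximum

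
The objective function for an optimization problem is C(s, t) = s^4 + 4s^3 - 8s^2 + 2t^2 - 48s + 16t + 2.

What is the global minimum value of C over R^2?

-110

C(s,t) separates as P(s) + Q(t) + 2, so its minimum is min P + min Q + 2.
P'(s) = 4(s - 2)(s + 2)(s + 3) vanishes at s ∈ {-3, -2, 2}; Q'(t) = 4(t + 4) vanishes at t ∈ {-4}.
Local minima of P (where P''>0): P(-3)=45, P(2)=-80. Local minima of Q: Q(-4)=-32.
So the global minimum of C is P(2) + Q(-4) + 2 = -80 − 32 + 2 = -110, attained at (2, -4).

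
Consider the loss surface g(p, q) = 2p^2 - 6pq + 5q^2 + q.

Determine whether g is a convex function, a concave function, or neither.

convex

g is quadratic, so its Hessian is the constant matrix H = [[4, -6], [-6, 10]].
det(H) = 4, tr(H) = 14.
det(H) > 0 and tr(H) > 0, so H is positive definite everywhere: convex.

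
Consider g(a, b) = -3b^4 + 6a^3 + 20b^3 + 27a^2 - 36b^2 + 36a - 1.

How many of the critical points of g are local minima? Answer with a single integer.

g separates as a function of a plus a function of b, so ∇g=0 decouples.
∂g/∂a = 18(a + 1)(a + 2) = 0 at a ∈ {-2, -1}; ∂g/∂b = -12b(b - 3)(b - 2) = 0 at b ∈ {0, 2, 3}.
The Hessian is diagonal: diag(g_aa, g_bb). Second derivatives: g_aa(-2)=-18, g_aa(-1)=18; g_bb(0)=-72, g_bb(2)=24, g_bb(3)=-36.
Local minima occur where both diagonal entries positive: (-1, 2). Count: 1.

1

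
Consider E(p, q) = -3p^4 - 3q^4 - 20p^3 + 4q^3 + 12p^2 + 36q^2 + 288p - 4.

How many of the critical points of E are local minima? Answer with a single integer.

E separates as a function of p plus a function of q, so ∇E=0 decouples.
∂E/∂p = -12(p - 2)(p + 3)(p + 4) = 0 at p ∈ {-4, -3, 2}; ∂E/∂q = -12q(q - 3)(q + 2) = 0 at q ∈ {-2, 0, 3}.
The Hessian is diagonal: diag(E_pp, E_qq). Second derivatives: E_pp(-4)=-72, E_pp(-3)=60, E_pp(2)=-360; E_qq(-2)=-120, E_qq(0)=72, E_qq(3)=-180.
Local minima occur where both diagonal entries positive: (-3, 0). Count: 1.

1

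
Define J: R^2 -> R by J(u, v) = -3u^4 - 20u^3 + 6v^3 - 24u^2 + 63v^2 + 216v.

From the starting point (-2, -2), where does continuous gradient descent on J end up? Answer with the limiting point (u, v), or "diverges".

(-1, -3)

J is separable, so gradient descent decouples: u follows -∂J/∂u, v follows -∂J/∂v.
∂J/∂u = -12u(u + 1)(u + 4); at u=-2 this is -48, so u increases.
∂J/∂v = 18(v + 3)(v + 4); at v=-2 this is 36, so v decreases.
u converges to its nearest critical value -1 (a local min of the u-part); v converges to -3. The iterate converges to (-1, -3).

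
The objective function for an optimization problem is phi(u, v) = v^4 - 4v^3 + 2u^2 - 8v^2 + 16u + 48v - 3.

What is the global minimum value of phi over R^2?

phi(u,v) separates as P(u) + Q(v) − 3, so its minimum is min P + min Q − 3.
P'(u) = 4u + 16 vanishes at u ∈ {-4}; Q'(v) = 4(v - 3)(v - 2)(v + 2) vanishes at v ∈ {-2, 2, 3}.
Local minima of P (where P''>0): P(-4)=-32. Local minima of Q: Q(-2)=-80, Q(3)=45.
So the global minimum of phi is P(-4) + Q(-2) − 3 = -32 − 80 − 3 = -115, attained at (-4, -2).

-115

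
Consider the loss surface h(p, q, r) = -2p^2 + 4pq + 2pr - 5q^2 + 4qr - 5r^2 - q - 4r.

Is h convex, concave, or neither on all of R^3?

h is quadratic, so its Hessian is the constant matrix H = [[-4, 4, 2], [4, -10, 4], [2, 4, -10]].
Leading principal minors: -4, 24, -72.
Signs alternate −, +, − ⇒ H ≺ 0 ⇒ concave.

concave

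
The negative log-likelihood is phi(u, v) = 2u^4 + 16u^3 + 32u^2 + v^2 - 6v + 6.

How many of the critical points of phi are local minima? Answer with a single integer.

phi separates as a function of u plus a function of v, so ∇phi=0 decouples.
∂phi/∂u = 8u(u + 2)(u + 4) = 0 at u ∈ {-4, -2, 0}; ∂phi/∂v = 2(v - 3) = 0 at v ∈ {3}.
The Hessian is diagonal: diag(phi_uu, phi_vv). Second derivatives: phi_uu(-4)=64, phi_uu(-2)=-32, phi_uu(0)=64; phi_vv(3)=2.
Local minima occur where both diagonal entries positive: (-4, 3), (0, 3). Count: 2.

2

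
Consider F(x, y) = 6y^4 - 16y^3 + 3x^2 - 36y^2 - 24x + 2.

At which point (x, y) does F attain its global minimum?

F(x,y) separates as P(x) + Q(y) + 2, so its minimum is min P + min Q + 2.
P'(x) = 6x - 24 vanishes at x ∈ {4}; Q'(y) = 24y(y - 3)(y + 1) vanishes at y ∈ {-1, 0, 3}.
Local minima of P (where P''>0): P(4)=-48. Local minima of Q: Q(-1)=-14, Q(3)=-270.
So the global minimum of F is P(4) + Q(3) + 2 = -48 − 270 + 2 = -316, attained at (4, 3).

(4, 3)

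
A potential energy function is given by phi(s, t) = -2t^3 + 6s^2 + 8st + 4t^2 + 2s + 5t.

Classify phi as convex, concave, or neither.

The term -2t^3 is cubic, so the Hessian is not constant.
∂²phi/∂t² = -12t + 8, which takes both signs as t varies (negative for sufficiently large t). A diagonal entry of the Hessian changing sign means the Hessian is neither positive- nor negative-semidefinite on all of R^2.

neither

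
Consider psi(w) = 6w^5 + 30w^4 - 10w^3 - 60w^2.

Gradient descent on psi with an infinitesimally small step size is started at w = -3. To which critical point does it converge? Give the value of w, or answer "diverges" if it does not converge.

-1

psi'(w) = 30w(w - 1)(w + 1)(w + 4), so psi'(-3) = -720.
Gradient descent moves in the -psi' direction, i.e. w is increasing.
The nearest critical point in that direction is w = -1, where psi'' = 180 > 0 (a local minimum). The iterate converges there.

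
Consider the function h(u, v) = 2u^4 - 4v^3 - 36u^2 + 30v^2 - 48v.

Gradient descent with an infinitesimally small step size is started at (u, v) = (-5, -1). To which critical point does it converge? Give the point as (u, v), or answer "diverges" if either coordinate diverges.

(-3, 1)

h is separable, so gradient descent decouples: u follows -∂h/∂u, v follows -∂h/∂v.
∂h/∂u = 8u(u - 3)(u + 3); at u=-5 this is -640, so u increases.
∂h/∂v = -12(v - 4)(v - 1); at v=-1 this is -120, so v increases.
u converges to its nearest critical value -3 (a local min of the u-part); v converges to 1. The iterate converges to (-3, 1).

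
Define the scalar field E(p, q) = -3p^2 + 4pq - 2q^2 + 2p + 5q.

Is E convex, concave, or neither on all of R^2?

E is quadratic, so its Hessian is the constant matrix H = [[-6, 4], [4, -4]].
det(H) = 8, tr(H) = -10.
det(H) > 0 and tr(H) < 0, so H is negative definite everywhere: concave.

concave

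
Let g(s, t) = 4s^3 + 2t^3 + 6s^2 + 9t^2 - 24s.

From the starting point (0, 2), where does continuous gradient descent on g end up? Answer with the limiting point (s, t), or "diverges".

g is separable, so gradient descent decouples: s follows -∂g/∂s, t follows -∂g/∂t.
∂g/∂s = 12(s - 1)(s + 2); at s=0 this is -24, so s increases.
∂g/∂t = 6t(t + 3); at t=2 this is 60, so t decreases.
s converges to its nearest critical value 1 (a local min of the s-part); t converges to 0. The iterate converges to (1, 0).

(1, 0)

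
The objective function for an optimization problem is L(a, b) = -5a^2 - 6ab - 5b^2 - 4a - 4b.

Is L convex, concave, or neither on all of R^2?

concave

L is quadratic, so its Hessian is the constant matrix H = [[-10, -6], [-6, -10]].
det(H) = 64, tr(H) = -20.
det(H) > 0 and tr(H) < 0, so H is negative definite everywhere: concave.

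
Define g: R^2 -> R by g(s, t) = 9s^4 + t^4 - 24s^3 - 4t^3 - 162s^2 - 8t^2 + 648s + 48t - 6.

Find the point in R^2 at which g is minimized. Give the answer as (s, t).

g(s,t) separates as P(s) + Q(t) − 6, so its minimum is min P + min Q − 6.
P'(s) = 36(s - 3)(s - 2)(s + 3) vanishes at s ∈ {-3, 2, 3}; Q'(t) = 4(t - 3)(t - 2)(t + 2) vanishes at t ∈ {-2, 2, 3}.
Local minima of P (where P''>0): P(-3)=-2025, P(3)=567. Local minima of Q: Q(-2)=-80, Q(3)=45.
So the global minimum of g is P(-3) + Q(-2) − 6 = -2025 − 80 − 6 = -2111, attained at (-3, -2).

(-3, -2)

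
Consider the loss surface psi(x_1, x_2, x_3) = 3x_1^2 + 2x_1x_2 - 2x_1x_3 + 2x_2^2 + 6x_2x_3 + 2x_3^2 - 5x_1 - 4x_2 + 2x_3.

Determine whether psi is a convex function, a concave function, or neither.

psi is quadratic, so its Hessian is the constant matrix H = [[6, 2, -2], [2, 4, 6], [-2, 6, 4]].
Leading principal minors: 6, 20, -200.
Neither pattern holds ⇒ H is indefinite ⇒ neither convex nor concave.

neither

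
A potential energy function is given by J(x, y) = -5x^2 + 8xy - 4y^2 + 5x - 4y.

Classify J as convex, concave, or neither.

concave

J is quadratic, so its Hessian is the constant matrix H = [[-10, 8], [8, -8]].
det(H) = 16, tr(H) = -18.
det(H) > 0 and tr(H) < 0, so H is negative definite everywhere: concave.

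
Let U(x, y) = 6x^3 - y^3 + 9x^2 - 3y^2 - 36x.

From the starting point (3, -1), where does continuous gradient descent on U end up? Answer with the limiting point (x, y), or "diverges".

(1, -2)

U is separable, so gradient descent decouples: x follows -∂U/∂x, y follows -∂U/∂y.
∂U/∂x = 18(x - 1)(x + 2); at x=3 this is 180, so x decreases.
∂U/∂y = -3y(y + 2); at y=-1 this is 3, so y decreases.
x converges to its nearest critical value 1 (a local min of the x-part); y converges to -2. The iterate converges to (1, -2).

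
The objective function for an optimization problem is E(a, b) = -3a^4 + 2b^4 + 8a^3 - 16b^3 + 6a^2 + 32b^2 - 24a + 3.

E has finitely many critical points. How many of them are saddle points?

5

E separates as a function of a plus a function of b, so ∇E=0 decouples.
∂E/∂a = -12(a - 2)(a - 1)(a + 1) = 0 at a ∈ {-1, 1, 2}; ∂E/∂b = 8b(b - 4)(b - 2) = 0 at b ∈ {0, 2, 4}.
The Hessian is diagonal: diag(E_aa, E_bb). Second derivatives: E_aa(-1)=-72, E_aa(1)=24, E_aa(2)=-36; E_bb(0)=64, E_bb(2)=-32, E_bb(4)=64.
Saddle points occur where the two diagonal entries have opposite signs: (-1, 0), (-1, 4), (1, 2), (2, 0), (2, 4). Count: 5.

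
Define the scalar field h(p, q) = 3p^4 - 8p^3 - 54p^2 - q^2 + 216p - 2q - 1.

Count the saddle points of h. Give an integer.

h separates as a function of p plus a function of q, so ∇h=0 decouples.
∂h/∂p = 12(p - 3)(p - 2)(p + 3) = 0 at p ∈ {-3, 2, 3}; ∂h/∂q = -2(q + 1) = 0 at q ∈ {-1}.
The Hessian is diagonal: diag(h_pp, h_qq). Second derivatives: h_pp(-3)=360, h_pp(2)=-60, h_pp(3)=72; h_qq(-1)=-2.
Saddle points occur where the two diagonal entries have opposite signs: (-3, -1), (3, -1). Count: 2.

2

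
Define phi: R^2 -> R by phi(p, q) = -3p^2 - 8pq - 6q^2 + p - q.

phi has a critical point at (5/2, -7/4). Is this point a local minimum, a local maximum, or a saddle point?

local maximum

The Hessian of phi is constant: H = [[-6, -8], [-8, -12]].
det(H) = (-6)·(-12) − (-8)² = 8.
det(H) > 0 and tr(H) = -18 < 0, so H is negative definite and the point is a local maximum.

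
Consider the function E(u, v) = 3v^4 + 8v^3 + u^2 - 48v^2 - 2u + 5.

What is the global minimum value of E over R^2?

E(u,v) separates as P(u) + Q(v) + 5, so its minimum is min P + min Q + 5.
P'(u) = 2u - 2 vanishes at u ∈ {1}; Q'(v) = 12v(v - 2)(v + 4) vanishes at v ∈ {-4, 0, 2}.
Local minima of P (where P''>0): P(1)=-1. Local minima of Q: Q(-4)=-512, Q(2)=-80.
So the global minimum of E is P(1) + Q(-4) + 5 = -1 − 512 + 5 = -508, attained at (1, -4).

-508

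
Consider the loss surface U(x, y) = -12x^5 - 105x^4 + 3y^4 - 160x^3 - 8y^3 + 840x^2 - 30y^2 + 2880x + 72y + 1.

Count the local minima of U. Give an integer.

U separates as a function of x plus a function of y, so ∇U=0 decouples.
∂U/∂x = -60(x - 2)(x + 2)(x + 3)(x + 4) = 0 at x ∈ {-4, -3, -2, 2}; ∂U/∂y = 12(y - 3)(y - 1)(y + 2) = 0 at y ∈ {-2, 1, 3}.
The Hessian is diagonal: diag(U_xx, U_yy). Second derivatives: U_xx(-4)=720, U_xx(-3)=-300, U_xx(-2)=480, U_xx(2)=-7200; U_yy(-2)=180, U_yy(1)=-72, U_yy(3)=120.
Local minima occur where both diagonal entries positive: (-4, -2), (-4, 3), (-2, -2), (-2, 3). Count: 4.

4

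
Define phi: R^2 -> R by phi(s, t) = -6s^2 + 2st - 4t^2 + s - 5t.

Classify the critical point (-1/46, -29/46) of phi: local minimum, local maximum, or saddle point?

The Hessian of phi is constant: H = [[-12, 2], [2, -8]].
det(H) = (-12)·(-8) − 2² = 92.
det(H) > 0 and tr(H) = -20 < 0, so H is negative definite and the point is a local maximum.

local maximum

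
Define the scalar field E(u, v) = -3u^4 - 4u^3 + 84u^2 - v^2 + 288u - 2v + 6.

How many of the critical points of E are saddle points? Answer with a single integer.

E separates as a function of u plus a function of v, so ∇E=0 decouples.
∂E/∂u = -12(u - 4)(u + 2)(u + 3) = 0 at u ∈ {-3, -2, 4}; ∂E/∂v = -2(v + 1) = 0 at v ∈ {-1}.
The Hessian is diagonal: diag(E_uu, E_vv). Second derivatives: E_uu(-3)=-84, E_uu(-2)=72, E_uu(4)=-504; E_vv(-1)=-2.
Saddle points occur where the two diagonal entries have opposite signs: (-2, -1). Count: 1.

1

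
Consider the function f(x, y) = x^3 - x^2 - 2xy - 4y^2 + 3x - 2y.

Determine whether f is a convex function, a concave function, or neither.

The term x^3 is cubic, so the Hessian is not constant.
∂²f/∂x² = 6x - 2, which takes both signs as x varies (negative for sufficiently negative x). A diagonal entry of the Hessian changing sign means the Hessian is neither positive- nor negative-semidefinite on all of R^2.

neither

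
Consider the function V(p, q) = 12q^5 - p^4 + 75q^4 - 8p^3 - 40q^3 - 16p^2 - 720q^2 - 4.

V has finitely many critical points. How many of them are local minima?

V separates as a function of p plus a function of q, so ∇V=0 decouples.
∂V/∂p = -4p(p + 2)(p + 4) = 0 at p ∈ {-4, -2, 0}; ∂V/∂q = 60q(q - 2)(q + 3)(q + 4) = 0 at q ∈ {-4, -3, 0, 2}.
The Hessian is diagonal: diag(V_pp, V_qq). Second derivatives: V_pp(-4)=-32, V_pp(-2)=16, V_pp(0)=-32; V_qq(-4)=-1440, V_qq(-3)=900, V_qq(0)=-1440, V_qq(2)=3600.
Local minima occur where both diagonal entries positive: (-2, -3), (-2, 2). Count: 2.

2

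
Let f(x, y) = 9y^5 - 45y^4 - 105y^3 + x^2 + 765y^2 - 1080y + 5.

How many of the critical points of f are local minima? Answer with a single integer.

f separates as a function of x plus a function of y, so ∇f=0 decouples.
∂f/∂x = 2x = 0 at x ∈ {0}; ∂f/∂y = 45(y - 4)(y - 2)(y - 1)(y + 3) = 0 at y ∈ {-3, 1, 2, 4}.
The Hessian is diagonal: diag(f_xx, f_yy). Second derivatives: f_xx(0)=2; f_yy(-3)=-6300, f_yy(1)=540, f_yy(2)=-450, f_yy(4)=1890.
Local minima occur where both diagonal entries positive: (0, 1), (0, 4). Count: 2.

2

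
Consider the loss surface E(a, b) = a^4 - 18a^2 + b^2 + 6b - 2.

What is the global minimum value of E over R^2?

E(a,b) separates as P(a) + Q(b) − 2, so its minimum is min P + min Q − 2.
P'(a) = 4a(a - 3)(a + 3) vanishes at a ∈ {-3, 0, 3}; Q'(b) = 2b + 6 vanishes at b ∈ {-3}.
Local minima of P (where P''>0): P(-3)=-81, P(3)=-81. Local minima of Q: Q(-3)=-9.
So the global minimum of E is P(-3) + Q(-3) − 2 = -81 − 9 − 2 = -92, attained at (-3, -3).

-92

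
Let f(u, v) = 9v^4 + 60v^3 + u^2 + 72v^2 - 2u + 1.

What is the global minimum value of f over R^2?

f(u,v) separates as P(u) + Q(v) + 1, so its minimum is min P + min Q + 1.
P'(u) = 2u - 2 vanishes at u ∈ {1}; Q'(v) = 36v(v + 1)(v + 4) vanishes at v ∈ {-4, -1, 0}.
Local minima of P (where P''>0): P(1)=-1. Local minima of Q: Q(-4)=-384, Q(0)=0.
So the global minimum of f is P(1) + Q(-4) + 1 = -1 − 384 + 1 = -384, attained at (1, -4).

-384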